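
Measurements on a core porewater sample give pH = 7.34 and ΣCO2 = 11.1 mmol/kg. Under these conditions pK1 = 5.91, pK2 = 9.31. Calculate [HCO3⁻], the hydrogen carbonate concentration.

[HCO3⁻] = 10.6 mmol/kg

α₁ = 1 / (1 + [H⁺]/K1 + K2/[H⁺]) = 1 / (1 + 10^-1.43 + 10^-1.97)
   = 1 / (1 + 0.037154 + 0.010715) = 1/1.0479 = 0.9543
[HCO3⁻] = α₁ × DIC = 0.9543 × 11.1 = 10.6 mmol/kg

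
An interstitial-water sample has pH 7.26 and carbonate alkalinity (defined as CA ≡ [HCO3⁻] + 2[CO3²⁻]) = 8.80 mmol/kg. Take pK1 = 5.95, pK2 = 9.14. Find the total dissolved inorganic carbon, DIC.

CA = [HCO3⁻] + 2[CO3²⁻] = (α₁ + 2α₂)·DIC
At pH 7.26: [H⁺]/K1 = 10^-1.31 = 0.048978, K2/[H⁺] = 10^-1.88 = 0.013183
α₁ = 1/(1 + 0.048978 + 0.013183) = 1/1.0622 = 0.9415; α₂ = α₁·K2/[H⁺] = 0.01241
α₁ + 2α₂ = 0.9663
DIC = CA / (α₁ + 2α₂) = 8.80 / 0.9663 = 9.11 mmol/kg

DIC = 9.11 mmol/kg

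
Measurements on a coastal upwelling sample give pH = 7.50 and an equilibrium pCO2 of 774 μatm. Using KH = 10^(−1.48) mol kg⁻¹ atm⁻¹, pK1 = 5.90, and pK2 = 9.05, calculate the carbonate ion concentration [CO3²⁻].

[CO2*] = KH · pCO2 = 10^(−1.48) × 774×10^-6 = 2.563×10^-5 mol/kg
α₀ = 1/(1 + K1/[H⁺] + K1K2/[H⁺]²) = 1/(1 + 10^+1.60 + 10^+0.05) = 0.02385
DIC = [CO2*]/α₀ = 2.563×10^-5 / 0.02385 = 1.075 mmol/kg
[CO3²⁻] = α₂·DIC; α₂ = 0.02676, so [CO3²⁻] = 0.02676 × 1.075 = 0.0288 mmol/kg

[CO3²⁻] = 0.0288 mmol/kg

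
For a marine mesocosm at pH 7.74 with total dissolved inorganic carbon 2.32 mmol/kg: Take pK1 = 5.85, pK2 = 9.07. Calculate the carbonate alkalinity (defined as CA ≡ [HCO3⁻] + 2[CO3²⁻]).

CA = [HCO3⁻] + 2[CO3²⁻] = (α₁ + 2α₂)·DIC
At pH 7.74: [H⁺]/K1 = 10^-1.89 = 0.012882, K2/[H⁺] = 10^-1.33 = 0.046774
α₁ = 1/(1 + 0.012882 + 0.046774) = 1/1.0597 = 0.9437; α₂ = α₁·K2/[H⁺] = 0.04414
α₁ + 2α₂ = 1.0320
CA = 1.0320 × 2.32 = 2.39 mmol/kg

CA = 2.39 mmol/kg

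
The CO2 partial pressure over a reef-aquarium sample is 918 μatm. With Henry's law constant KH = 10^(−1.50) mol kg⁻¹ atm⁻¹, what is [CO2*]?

KH = 10^(−1.50) = 3.162×10^-2 mol kg⁻¹ atm⁻¹
[CO2*] = KH · pCO2 = 3.162×10^-2 × 918×10^-6 atm = 2.90×10^-5 mol/kg

[CO2*] = 29.0 μmol/kg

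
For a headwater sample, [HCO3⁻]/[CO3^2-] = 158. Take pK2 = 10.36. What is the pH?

pH = 8.16

From K2 = [H⁺][CO3^2-]/[HCO3⁻]:  pH = pK2 − log₁₀([HCO3⁻]/[CO3^2-])
log₁₀(158) = +2.199
pH = 10.36 − (+2.199) = 8.16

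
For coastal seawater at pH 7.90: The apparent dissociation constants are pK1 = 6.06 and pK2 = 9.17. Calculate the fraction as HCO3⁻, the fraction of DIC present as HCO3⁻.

α₁ = 1 / (1 + [H⁺]/K1 + K2/[H⁺]) = 1 / (1 + 10^-1.84 + 10^-1.27)
   = 1 / (1 + 0.014454 + 0.053703) = 1/1.0682 = 0.9362

α₁ = 0.936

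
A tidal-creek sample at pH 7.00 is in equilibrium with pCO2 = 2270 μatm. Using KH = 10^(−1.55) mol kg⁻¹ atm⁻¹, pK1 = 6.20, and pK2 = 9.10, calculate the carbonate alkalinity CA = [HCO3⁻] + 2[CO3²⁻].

[CO2*] = KH · pCO2 = 10^(−1.55) × 2270×10^-6 = 6.398×10^-5 mol/kg
α₀ = 1/(1 + K1/[H⁺] + K1K2/[H⁺]²) = 1/(1 + 10^+0.80 + 10^-1.30) = 0.1359
DIC = [CO2*]/α₀ = 6.398×10^-5 / 0.1359 = 0.4709 mmol/kg
CA = (α₁ + 2α₂)·DIC = (0.8573 + 2×0.006810) × 0.4709 = 0.410 mmol/kg

CA = 0.410 mmol/kg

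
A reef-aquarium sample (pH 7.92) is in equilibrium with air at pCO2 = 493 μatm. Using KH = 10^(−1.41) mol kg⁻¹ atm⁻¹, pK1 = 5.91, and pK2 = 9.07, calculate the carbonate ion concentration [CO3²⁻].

[CO3²⁻] = 0.139 mmol/kg

[CO2*] = KH · pCO2 = 10^(−1.41) × 493×10^-6 = 1.918×10^-5 mol/kg
α₀ = 1/(1 + K1/[H⁺] + K1K2/[H⁺]²) = 1/(1 + 10^+2.01 + 10^+0.86) = 0.009044
DIC = [CO2*]/α₀ = 1.918×10^-5 / 0.009044 = 2.121 mmol/kg
[CO3²⁻] = α₂·DIC; α₂ = 0.06552, so [CO3²⁻] = 0.06552 × 2.121 = 0.139 mmol/kg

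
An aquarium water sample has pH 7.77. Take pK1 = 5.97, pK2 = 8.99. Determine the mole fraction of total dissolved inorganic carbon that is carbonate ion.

α₂ = 0.0560

α₂ = 1 / (1 + [H⁺]/K2 + [H⁺]²/(K1K2)) = 1 / (1 + 10^+1.22 + 10^-0.58)
   = 1 / (1 + 16.596 + 0.26303) = 1/17.859 = 0.05599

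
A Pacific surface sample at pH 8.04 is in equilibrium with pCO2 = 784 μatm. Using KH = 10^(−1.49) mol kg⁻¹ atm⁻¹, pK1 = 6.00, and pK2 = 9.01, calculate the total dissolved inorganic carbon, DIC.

DIC = 3.11 mmol/kg

[CO2*] = KH · pCO2 = 10^(−1.49) × 784×10^-6 = 2.537×10^-5 mol/kg
α₀ = 1/(1 + K1/[H⁺] + K1K2/[H⁺]²) = 1/(1 + 10^+2.04 + 10^+1.07) = 0.008170
DIC = [CO2*]/α₀ = 2.537×10^-5 / 0.008170 = 3.11 mmol/kg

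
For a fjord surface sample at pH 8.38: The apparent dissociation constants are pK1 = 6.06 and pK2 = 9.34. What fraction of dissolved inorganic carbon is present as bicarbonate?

α₁ = 0.897

α₁ = 1 / (1 + [H⁺]/K1 + K2/[H⁺]) = 1 / (1 + 10^-2.32 + 10^-0.96)
   = 1 / (1 + 0.0047863 + 0.10965) = 1/1.1144 = 0.8973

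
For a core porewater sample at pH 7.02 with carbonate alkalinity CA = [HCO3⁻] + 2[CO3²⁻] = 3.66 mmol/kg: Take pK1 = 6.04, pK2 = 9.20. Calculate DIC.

CA = [HCO3⁻] + 2[CO3²⁻] = (α₁ + 2α₂)·DIC
At pH 7.02: [H⁺]/K1 = 10^-0.98 = 0.10471, K2/[H⁺] = 10^-2.18 = 0.0066069
α₁ = 1/(1 + 0.10471 + 0.0066069) = 1/1.1113 = 0.8998; α₂ = α₁·K2/[H⁺] = 0.005945
α₁ + 2α₂ = 0.9117
DIC = CA / (α₁ + 2α₂) = 3.66 / 0.9117 = 4.01 mmol/kg

DIC = 4.01 mmol/kg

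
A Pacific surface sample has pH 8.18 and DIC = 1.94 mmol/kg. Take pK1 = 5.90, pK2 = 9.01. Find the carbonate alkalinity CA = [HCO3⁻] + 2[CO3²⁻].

CA = [HCO3⁻] + 2[CO3²⁻] = (α₁ + 2α₂)·DIC
At pH 8.18: [H⁺]/K1 = 10^-2.28 = 0.0052481, K2/[H⁺] = 10^-0.83 = 0.14791
α₁ = 1/(1 + 0.0052481 + 0.14791) = 1/1.1532 = 0.8672; α₂ = α₁·K2/[H⁺] = 0.1283
α₁ + 2α₂ = 1.1237
CA = 1.1237 × 1.94 = 2.18 mmol/kg

CA = 2.18 mmol/kg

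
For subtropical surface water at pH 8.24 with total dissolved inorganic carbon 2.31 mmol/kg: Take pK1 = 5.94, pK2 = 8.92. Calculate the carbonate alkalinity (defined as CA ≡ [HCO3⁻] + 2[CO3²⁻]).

CA = 2.70 mmol/kg

CA = [HCO3⁻] + 2[CO3²⁻] = (α₁ + 2α₂)·DIC
At pH 8.24: [H⁺]/K1 = 10^-2.30 = 0.0050119, K2/[H⁺] = 10^-0.68 = 0.20893
α₁ = 1/(1 + 0.0050119 + 0.20893) = 1/1.2139 = 0.8238; α₂ = α₁·K2/[H⁺] = 0.1721
α₁ + 2α₂ = 1.1680
CA = 1.1680 × 2.31 = 2.70 mmol/kg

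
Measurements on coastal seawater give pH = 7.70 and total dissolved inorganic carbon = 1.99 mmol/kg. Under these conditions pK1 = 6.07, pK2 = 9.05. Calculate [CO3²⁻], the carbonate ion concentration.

[CO3²⁻] = 0.0832 mmol/kg

α₂ = 1 / (1 + [H⁺]/K2 + [H⁺]²/(K1K2)) = 1 / (1 + 10^+1.35 + 10^-0.28)
   = 1 / (1 + 22.387 + 0.52481) = 1/23.912 = 0.04182
[CO3²⁻] = α₂ × DIC = 0.04182 × 1.99 = 0.0832 mmol/kg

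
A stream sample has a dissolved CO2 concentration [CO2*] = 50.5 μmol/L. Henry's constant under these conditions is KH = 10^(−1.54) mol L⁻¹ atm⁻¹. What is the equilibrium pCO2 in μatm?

KH = 10^(−1.54) = 2.884×10^-2 mol L⁻¹ atm⁻¹
pCO2 = [CO2*]/KH = 50.5×10^-6 / 2.884×10^-2 = 1.75×10^-3 atm = 1750 μatm

pCO2 = 1750 μatm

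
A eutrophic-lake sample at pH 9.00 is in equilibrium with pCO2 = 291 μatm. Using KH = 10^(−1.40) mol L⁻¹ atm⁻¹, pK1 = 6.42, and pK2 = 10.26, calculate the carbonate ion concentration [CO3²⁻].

[CO3²⁻] = 0.242 mmol/L

[CO2*] = KH · pCO2 = 10^(−1.40) × 291×10^-6 = 1.158×10^-5 mol/L
α₀ = 1/(1 + K1/[H⁺] + K1K2/[H⁺]²) = 1/(1 + 10^+2.58 + 10^+1.32) = 0.002487
DIC = [CO2*]/α₀ = 1.158×10^-5 / 0.002487 = 4.658 mmol/L
[CO3²⁻] = α₂·DIC; α₂ = 0.05196, so [CO3²⁻] = 0.05196 × 4.658 = 0.242 mmol/L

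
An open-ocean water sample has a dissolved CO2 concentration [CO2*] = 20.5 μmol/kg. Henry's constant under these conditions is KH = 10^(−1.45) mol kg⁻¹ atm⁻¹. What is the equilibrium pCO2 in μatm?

KH = 10^(−1.45) = 3.548×10^-2 mol kg⁻¹ atm⁻¹
pCO2 = [CO2*]/KH = 20.5×10^-6 / 3.548×10^-2 = 5.78×10^-4 atm = 578 μatm

pCO2 = 578 μatm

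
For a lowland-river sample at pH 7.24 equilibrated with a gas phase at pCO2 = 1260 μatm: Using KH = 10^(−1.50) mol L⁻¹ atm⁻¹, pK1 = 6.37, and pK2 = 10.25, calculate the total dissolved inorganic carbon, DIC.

DIC = 0.336 mmol/L

[CO2*] = KH · pCO2 = 10^(−1.50) × 1260×10^-6 = 3.984×10^-5 mol/L
α₀ = 1/(1 + K1/[H⁺] + K1K2/[H⁺]²) = 1/(1 + 10^+0.87 + 10^-2.14) = 0.1188
DIC = [CO2*]/α₀ = 3.984×10^-5 / 0.1188 = 0.336 mmol/L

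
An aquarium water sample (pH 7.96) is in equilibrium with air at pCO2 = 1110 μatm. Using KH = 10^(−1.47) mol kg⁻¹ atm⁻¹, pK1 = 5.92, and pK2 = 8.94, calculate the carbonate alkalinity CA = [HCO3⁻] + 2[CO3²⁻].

[CO2*] = KH · pCO2 = 10^(−1.47) × 1110×10^-6 = 3.761×10^-5 mol/kg
α₀ = 1/(1 + K1/[H⁺] + K1K2/[H⁺]²) = 1/(1 + 10^+2.04 + 10^+1.06) = 0.008188
DIC = [CO2*]/α₀ = 3.761×10^-5 / 0.008188 = 4.593 mmol/kg
CA = (α₁ + 2α₂)·DIC = (0.8978 + 2×0.09401) × 4.593 = 4.99 mmol/kg

CA = 4.99 mmol/kg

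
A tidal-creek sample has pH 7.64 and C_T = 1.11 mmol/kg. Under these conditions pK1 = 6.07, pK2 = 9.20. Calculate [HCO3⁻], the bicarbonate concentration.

[HCO3⁻] = 1.05 mmol/kg

α₁ = 1 / (1 + [H⁺]/K1 + K2/[H⁺]) = 1 / (1 + 10^-1.57 + 10^-1.56)
   = 1 / (1 + 0.026915 + 0.027542) = 1/1.0545 = 0.9484
[HCO3⁻] = α₁ × DIC = 0.9484 × 1.11 = 1.05 mmol/kg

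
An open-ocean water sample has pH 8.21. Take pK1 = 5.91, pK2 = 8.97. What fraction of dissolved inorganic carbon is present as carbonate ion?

α₂ = 0.147

α₂ = 1 / (1 + [H⁺]/K2 + [H⁺]²/(K1K2)) = 1 / (1 + 10^+0.76 + 10^-1.54)
   = 1 / (1 + 5.7544 + 0.028840) = 1/6.7832 = 0.1474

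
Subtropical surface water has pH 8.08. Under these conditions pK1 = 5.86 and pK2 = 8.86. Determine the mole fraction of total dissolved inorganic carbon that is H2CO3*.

α₀ = 1 / (1 + K1/[H⁺] + K1K2/[H⁺]²) = 1 / (1 + 10^+2.22 + 10^+1.44)
   = 1 / (1 + 165.96 + 27.542) = 1/194.50 = 0.005141

α₀ = 0.00514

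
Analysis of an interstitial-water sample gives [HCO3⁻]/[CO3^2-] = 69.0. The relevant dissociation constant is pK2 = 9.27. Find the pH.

From K2 = [H⁺][CO3^2-]/[HCO3⁻]:  pH = pK2 − log₁₀([HCO3⁻]/[CO3^2-])
log₁₀(69.0) = +1.839
pH = 9.27 − (+1.839) = 7.43

pH = 7.43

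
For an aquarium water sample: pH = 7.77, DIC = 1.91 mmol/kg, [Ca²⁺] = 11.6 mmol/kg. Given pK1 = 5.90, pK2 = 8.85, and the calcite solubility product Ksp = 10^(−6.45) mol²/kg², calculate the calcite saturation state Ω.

α₂ = 1 / (1 + [H⁺]/K2 + [H⁺]²/(K1K2)) = 1 / (1 + 10^+1.08 + 10^-0.79)
   = 1 / (1 + 12.023 + 0.16218) = 1/13.185 = 0.07584
[CO3²⁻] = α₂ × DIC = 0.07584 × 1.91 = 0.1449 mmol/kg
Ksp = 10^(−6.45) = 3.548×10^-7
Ω = [Ca²⁺][CO3²⁻]/Ksp = (11.6×10^-3)(1.449×10^-4) / 3.548×10^-7 = 4.74

Ω = 4.74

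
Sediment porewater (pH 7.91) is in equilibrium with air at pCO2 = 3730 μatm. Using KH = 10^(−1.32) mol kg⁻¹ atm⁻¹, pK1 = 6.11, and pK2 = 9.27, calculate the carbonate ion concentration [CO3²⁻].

[CO2*] = KH · pCO2 = 10^(−1.32) × 3730×10^-6 = 1.785×10^-4 mol/kg
α₀ = 1/(1 + K1/[H⁺] + K1K2/[H⁺]²) = 1/(1 + 10^+1.80 + 10^+0.44) = 0.01496
DIC = [CO2*]/α₀ = 1.785×10^-4 / 0.01496 = 11.93 mmol/kg
[CO3²⁻] = α₂·DIC; α₂ = 0.04120, so [CO3²⁻] = 0.04120 × 11.93 = 0.492 mmol/kg

[CO3²⁻] = 0.492 mmol/kg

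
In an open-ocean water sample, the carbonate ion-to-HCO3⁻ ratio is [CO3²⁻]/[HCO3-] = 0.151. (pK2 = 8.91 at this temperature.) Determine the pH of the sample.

pH = 8.09

From K2 = [H⁺][CO3²⁻]/[HCO3-]:  pH = pK2 + log₁₀([CO3²⁻]/[HCO3-])
log₁₀(0.151) = -0.821
pH = 8.91 + (-0.821) = 8.09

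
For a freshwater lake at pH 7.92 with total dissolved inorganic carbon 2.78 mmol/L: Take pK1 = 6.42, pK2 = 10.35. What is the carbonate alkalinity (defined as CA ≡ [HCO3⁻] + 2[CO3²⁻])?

CA = [HCO3⁻] + 2[CO3²⁻] = (α₁ + 2α₂)·DIC
At pH 7.92: [H⁺]/K1 = 10^-1.50 = 0.031623, K2/[H⁺] = 10^-2.43 = 0.0037154
α₁ = 1/(1 + 0.031623 + 0.0037154) = 1/1.0353 = 0.9659; α₂ = α₁·K2/[H⁺] = 0.003589
α₁ + 2α₂ = 0.9730
CA = 0.9730 × 2.78 = 2.71 mmol/L

CA = 2.71 mmol/L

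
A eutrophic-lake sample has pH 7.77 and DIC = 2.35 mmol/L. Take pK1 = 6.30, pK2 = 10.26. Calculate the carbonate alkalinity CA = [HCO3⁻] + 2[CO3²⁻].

CA = [HCO3⁻] + 2[CO3²⁻] = (α₁ + 2α₂)·DIC
At pH 7.77: [H⁺]/K1 = 10^-1.47 = 0.033884, K2/[H⁺] = 10^-2.49 = 0.0032359
α₁ = 1/(1 + 0.033884 + 0.0032359) = 1/1.0371 = 0.9642; α₂ = α₁·K2/[H⁺] = 0.003120
α₁ + 2α₂ = 0.9704
CA = 0.9704 × 2.35 = 2.28 mmol/L

CA = 2.28 mmol/L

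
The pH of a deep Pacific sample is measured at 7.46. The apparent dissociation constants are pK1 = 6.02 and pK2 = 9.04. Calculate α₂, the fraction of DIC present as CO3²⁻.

α₂ = 1 / (1 + [H⁺]/K2 + [H⁺]²/(K1K2)) = 1 / (1 + 10^+1.58 + 10^+0.14)
   = 1 / (1 + 38.019 + 1.3804) = 1/40.399 = 0.02475

α₂ = 0.0248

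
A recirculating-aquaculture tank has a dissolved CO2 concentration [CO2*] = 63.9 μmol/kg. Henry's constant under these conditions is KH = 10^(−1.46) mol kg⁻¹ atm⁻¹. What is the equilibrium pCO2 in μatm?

pCO2 = 1840 μatm

KH = 10^(−1.46) = 3.467×10^-2 mol kg⁻¹ atm⁻¹
pCO2 = [CO2*]/KH = 63.9×10^-6 / 3.467×10^-2 = 1.84×10^-3 atm = 1840 μatm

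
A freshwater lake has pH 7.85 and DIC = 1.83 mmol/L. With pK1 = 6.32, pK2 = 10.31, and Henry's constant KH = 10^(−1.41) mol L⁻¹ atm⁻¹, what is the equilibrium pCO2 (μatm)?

α₀ = 1 / (1 + K1/[H⁺] + K1K2/[H⁺]²) = 1 / (1 + 10^+1.53 + 10^-0.93)
   = 1 / (1 + 33.884 + 0.11749) = 1/35.002 = 0.02857
[CO2*] = α₀ × DIC = 0.02857 × 1.83 = 0.05228 mmol/L
pCO2 = [CO2*]/KH = 5.228×10^-5 / 3.890×10^-2 = 1340 μatm

pCO2 = 1340 μatm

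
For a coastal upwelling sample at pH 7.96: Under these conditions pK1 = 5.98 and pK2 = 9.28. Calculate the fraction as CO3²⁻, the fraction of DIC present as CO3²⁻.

α₂ = 0.0452

α₂ = 1 / (1 + [H⁺]/K2 + [H⁺]²/(K1K2)) = 1 / (1 + 10^+1.32 + 10^-0.66)
   = 1 / (1 + 20.893 + 0.21878) = 1/22.112 = 0.04522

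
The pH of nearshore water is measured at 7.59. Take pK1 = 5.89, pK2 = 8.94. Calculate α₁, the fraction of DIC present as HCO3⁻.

α₁ = 1 / (1 + [H⁺]/K1 + K2/[H⁺]) = 1 / (1 + 10^-1.70 + 10^-1.35)
   = 1 / (1 + 0.019953 + 0.044668) = 1/1.0646 = 0.9393

α₁ = 0.939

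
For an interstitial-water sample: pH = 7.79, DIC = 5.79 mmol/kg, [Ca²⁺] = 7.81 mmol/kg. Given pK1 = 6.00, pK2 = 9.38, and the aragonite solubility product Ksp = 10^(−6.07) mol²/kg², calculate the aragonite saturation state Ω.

Ω = 1.31

α₂ = 1 / (1 + [H⁺]/K2 + [H⁺]²/(K1K2)) = 1 / (1 + 10^+1.59 + 10^-0.20)
   = 1 / (1 + 38.905 + 0.63096) = 1/40.535 = 0.02467
[CO3²⁻] = α₂ × DIC = 0.02467 × 5.79 = 0.1428 mmol/kg
Ksp = 10^(−6.07) = 8.511×10^-7
Ω = [Ca²⁺][CO3²⁻]/Ksp = (7.81×10^-3)(1.428×10^-4) / 8.511×10^-7 = 1.31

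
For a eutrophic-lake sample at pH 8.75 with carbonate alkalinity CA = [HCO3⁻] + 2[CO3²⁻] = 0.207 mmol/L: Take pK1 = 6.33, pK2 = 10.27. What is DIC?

DIC = 0.202 mmol/L

CA = [HCO3⁻] + 2[CO3²⁻] = (α₁ + 2α₂)·DIC
At pH 8.75: [H⁺]/K1 = 10^-2.42 = 0.0038019, K2/[H⁺] = 10^-1.52 = 0.030200
α₁ = 1/(1 + 0.0038019 + 0.030200) = 1/1.0340 = 0.9671; α₂ = α₁·K2/[H⁺] = 0.02921
α₁ + 2α₂ = 1.0255
DIC = CA / (α₁ + 2α₂) = 0.207 / 1.0255 = 0.202 mmol/L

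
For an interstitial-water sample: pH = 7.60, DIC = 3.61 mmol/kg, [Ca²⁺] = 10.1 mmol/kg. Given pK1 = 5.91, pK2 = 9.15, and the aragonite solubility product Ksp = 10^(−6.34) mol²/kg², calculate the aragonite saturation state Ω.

α₂ = 1 / (1 + [H⁺]/K2 + [H⁺]²/(K1K2)) = 1 / (1 + 10^+1.55 + 10^-0.14)
   = 1 / (1 + 35.481 + 0.72444) = 1/37.206 = 0.02688
[CO3²⁻] = α₂ × DIC = 0.02688 × 3.61 = 0.09703 mmol/kg
Ksp = 10^(−6.34) = 4.571×10^-7
Ω = [Ca²⁺][CO3²⁻]/Ksp = (10.1×10^-3)(9.703×10^-5) / 4.571×10^-7 = 2.14

Ω = 2.14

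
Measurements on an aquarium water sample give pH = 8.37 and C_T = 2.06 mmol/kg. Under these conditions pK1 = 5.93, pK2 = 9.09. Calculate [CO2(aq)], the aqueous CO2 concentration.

[CO2*] = 6.26 μmol/kg

α₀ = 1 / (1 + K1/[H⁺] + K1K2/[H⁺]²) = 1 / (1 + 10^+2.44 + 10^+1.72)
   = 1 / (1 + 275.42 + 52.481) = 1/328.90 = 0.003040
[CO2*] = α₀ × DIC = 0.003040 × 2.06 = 0.00626 mmol/kg = 6.26 μmol/kg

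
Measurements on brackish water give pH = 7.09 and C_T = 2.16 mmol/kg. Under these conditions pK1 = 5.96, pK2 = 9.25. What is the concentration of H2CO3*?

α₀ = 1 / (1 + K1/[H⁺] + K1K2/[H⁺]²) = 1 / (1 + 10^+1.13 + 10^-1.03)
   = 1 / (1 + 13.490 + 0.093325) = 1/14.583 = 0.06857
[CO2*] = α₀ × DIC = 0.06857 × 2.16 = 0.148 mmol/kg

[CO2*] = 0.148 mmol/kg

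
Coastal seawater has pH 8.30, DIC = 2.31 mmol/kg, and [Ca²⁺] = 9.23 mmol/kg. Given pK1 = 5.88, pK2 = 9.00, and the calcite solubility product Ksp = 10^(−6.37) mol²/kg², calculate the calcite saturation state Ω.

Ω = 8.29

α₂ = 1 / (1 + [H⁺]/K2 + [H⁺]²/(K1K2)) = 1 / (1 + 10^+0.70 + 10^-1.72)
   = 1 / (1 + 5.0119 + 0.019055) = 1/6.0309 = 0.1658
[CO3²⁻] = α₂ × DIC = 0.1658 × 2.31 = 0.3830 mmol/kg
Ksp = 10^(−6.37) = 4.266×10^-7
Ω = [Ca²⁺][CO3²⁻]/Ksp = (9.23×10^-3)(3.830×10^-4) / 4.266×10^-7 = 8.29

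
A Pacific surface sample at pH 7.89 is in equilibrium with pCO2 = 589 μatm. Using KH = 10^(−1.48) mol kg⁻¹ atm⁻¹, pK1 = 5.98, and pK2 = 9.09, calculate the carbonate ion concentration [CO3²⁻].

[CO3²⁻] = 0.100 mmol/kg

[CO2*] = KH · pCO2 = 10^(−1.48) × 589×10^-6 = 1.950×10^-5 mol/kg
α₀ = 1/(1 + K1/[H⁺] + K1K2/[H⁺]²) = 1/(1 + 10^+1.91 + 10^+0.71) = 0.01144
DIC = [CO2*]/α₀ = 1.950×10^-5 / 0.01144 = 1.705 mmol/kg
[CO3²⁻] = α₂·DIC; α₂ = 0.05867, so [CO3²⁻] = 0.05867 × 1.705 = 0.100 mmol/kg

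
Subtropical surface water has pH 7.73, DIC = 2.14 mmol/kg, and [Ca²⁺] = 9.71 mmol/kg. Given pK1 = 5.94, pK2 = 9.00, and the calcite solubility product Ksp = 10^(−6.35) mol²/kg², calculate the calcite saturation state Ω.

α₂ = 1 / (1 + [H⁺]/K2 + [H⁺]²/(K1K2)) = 1 / (1 + 10^+1.27 + 10^-0.52)
   = 1 / (1 + 18.621 + 0.30200) = 1/19.923 = 0.05019
[CO3²⁻] = α₂ × DIC = 0.05019 × 2.14 = 0.1074 mmol/kg
Ksp = 10^(−6.35) = 4.467×10^-7
Ω = [Ca²⁺][CO3²⁻]/Ksp = (9.71×10^-3)(1.074×10^-4) / 4.467×10^-7 = 2.33

Ω = 2.33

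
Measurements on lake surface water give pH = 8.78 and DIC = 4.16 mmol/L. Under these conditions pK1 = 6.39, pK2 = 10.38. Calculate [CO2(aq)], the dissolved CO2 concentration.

α₀ = 1 / (1 + K1/[H⁺] + K1K2/[H⁺]²) = 1 / (1 + 10^+2.39 + 10^+0.79)
   = 1 / (1 + 245.47 + 6.1660) = 1/252.64 = 0.003958
[CO2*] = α₀ × DIC = 0.003958 × 4.16 = 0.0165 mmol/L = 16.5 μmol/L

[CO2*] = 16.5 μmol/L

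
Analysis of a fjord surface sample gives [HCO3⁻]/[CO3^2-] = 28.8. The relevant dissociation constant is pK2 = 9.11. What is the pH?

pH = 7.65

From K2 = [H⁺][CO3^2-]/[HCO3⁻]:  pH = pK2 − log₁₀([HCO3⁻]/[CO3^2-])
log₁₀(28.8) = +1.459
pH = 9.11 − (+1.459) = 7.65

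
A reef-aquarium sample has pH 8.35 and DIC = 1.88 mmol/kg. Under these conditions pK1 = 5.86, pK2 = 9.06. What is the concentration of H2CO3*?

[CO2*] = 5.08 μmol/kg

α₀ = 1 / (1 + K1/[H⁺] + K1K2/[H⁺]²) = 1 / (1 + 10^+2.49 + 10^+1.78)
   = 1 / (1 + 309.03 + 60.256) = 1/370.29 = 0.002701
[CO2*] = α₀ × DIC = 0.002701 × 1.88 = 0.00508 mmol/kg = 5.08 μmol/kg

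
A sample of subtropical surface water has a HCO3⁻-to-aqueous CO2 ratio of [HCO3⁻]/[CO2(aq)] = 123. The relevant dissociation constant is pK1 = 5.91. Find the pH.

From K1 = [H⁺][HCO3⁻]/[CO2(aq)]:  pH = pK1 + log₁₀([HCO3⁻]/[CO2(aq)])
log₁₀(123) = +2.090
pH = 5.91 + (+2.090) = 8.00

pH = 8.00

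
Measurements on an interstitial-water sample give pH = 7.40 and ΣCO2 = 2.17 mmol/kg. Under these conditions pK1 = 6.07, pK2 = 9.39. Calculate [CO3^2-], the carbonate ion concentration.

[CO3²⁻] = 0.0210 mmol/kg

α₂ = 1 / (1 + [H⁺]/K2 + [H⁺]²/(K1K2)) = 1 / (1 + 10^+1.99 + 10^+0.66)
   = 1 / (1 + 97.724 + 4.5709) = 1/103.29 = 0.009681
[CO3²⁻] = α₂ × DIC = 0.009681 × 2.17 = 0.0210 mmol/kg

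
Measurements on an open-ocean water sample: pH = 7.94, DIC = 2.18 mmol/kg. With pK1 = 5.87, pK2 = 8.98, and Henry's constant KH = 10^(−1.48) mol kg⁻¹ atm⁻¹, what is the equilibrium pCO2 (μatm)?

α₀ = 1 / (1 + K1/[H⁺] + K1K2/[H⁺]²) = 1 / (1 + 10^+2.07 + 10^+1.03)
   = 1 / (1 + 117.49 + 10.715) = 1/129.20 = 0.007740
[CO2*] = α₀ × DIC = 0.007740 × 2.18 = 0.01687 mmol/kg = 16.87 μmol/kg
pCO2 = [CO2*]/KH = 1.687×10^-5 / 3.311×10^-2 = 510 μatm

pCO2 = 510 μatm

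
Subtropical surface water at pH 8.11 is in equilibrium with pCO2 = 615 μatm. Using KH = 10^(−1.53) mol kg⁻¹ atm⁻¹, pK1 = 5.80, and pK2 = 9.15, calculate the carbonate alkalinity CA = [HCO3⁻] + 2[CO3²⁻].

[CO2*] = KH · pCO2 = 10^(−1.53) × 615×10^-6 = 1.815×10^-5 mol/kg
α₀ = 1/(1 + K1/[H⁺] + K1K2/[H⁺]²) = 1/(1 + 10^+2.31 + 10^+1.27) = 0.004468
DIC = [CO2*]/α₀ = 1.815×10^-5 / 0.004468 = 4.062 mmol/kg
CA = (α₁ + 2α₂)·DIC = (0.9123 + 2×0.08321) × 4.062 = 4.38 mmol/kg

CA = 4.38 mmol/kg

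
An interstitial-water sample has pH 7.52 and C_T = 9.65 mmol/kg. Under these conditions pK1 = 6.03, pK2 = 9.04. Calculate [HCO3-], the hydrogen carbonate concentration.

[HCO3⁻] = 9.08 mmol/kg

α₁ = 1 / (1 + [H⁺]/K1 + K2/[H⁺]) = 1 / (1 + 10^-1.49 + 10^-1.52)
   = 1 / (1 + 0.032359 + 0.030200) = 1/1.0626 = 0.9411
[HCO3⁻] = α₁ × DIC = 0.9411 × 9.65 = 9.08 mmol/kg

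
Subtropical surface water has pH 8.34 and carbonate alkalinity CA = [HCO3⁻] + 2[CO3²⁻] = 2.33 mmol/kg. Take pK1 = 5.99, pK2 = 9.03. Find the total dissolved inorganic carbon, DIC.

DIC = 2.00 mmol/kg

CA = [HCO3⁻] + 2[CO3²⁻] = (α₁ + 2α₂)·DIC
At pH 8.34: [H⁺]/K1 = 10^-2.35 = 0.0044668, K2/[H⁺] = 10^-0.69 = 0.20417
α₁ = 1/(1 + 0.0044668 + 0.20417) = 1/1.2086 = 0.8274; α₂ = α₁·K2/[H⁺] = 0.1689
α₁ + 2α₂ = 1.1652
DIC = CA / (α₁ + 2α₂) = 2.33 / 1.1652 = 2.00 mmol/kg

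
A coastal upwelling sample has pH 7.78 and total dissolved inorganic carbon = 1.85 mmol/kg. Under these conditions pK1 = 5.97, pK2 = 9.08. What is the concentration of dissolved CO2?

[CO2*] = 0.0269 mmol/kg

α₀ = 1 / (1 + K1/[H⁺] + K1K2/[H⁺]²) = 1 / (1 + 10^+1.81 + 10^+0.51)
   = 1 / (1 + 64.565 + 3.2359) = 1/68.801 = 0.01453
[CO2*] = α₀ × DIC = 0.01453 × 1.85 = 0.0269 mmol/kg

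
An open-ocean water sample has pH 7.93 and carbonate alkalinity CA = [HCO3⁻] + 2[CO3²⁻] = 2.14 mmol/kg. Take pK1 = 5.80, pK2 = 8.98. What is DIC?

DIC = 1.99 mmol/kg

CA = [HCO3⁻] + 2[CO3²⁻] = (α₁ + 2α₂)·DIC
At pH 7.93: [H⁺]/K1 = 10^-2.13 = 0.0074131, K2/[H⁺] = 10^-1.05 = 0.089125
α₁ = 1/(1 + 0.0074131 + 0.089125) = 1/1.0965 = 0.9120; α₂ = α₁·K2/[H⁺] = 0.08128
α₁ + 2α₂ = 1.0745
DIC = CA / (α₁ + 2α₂) = 2.14 / 1.0745 = 1.99 mmol/kg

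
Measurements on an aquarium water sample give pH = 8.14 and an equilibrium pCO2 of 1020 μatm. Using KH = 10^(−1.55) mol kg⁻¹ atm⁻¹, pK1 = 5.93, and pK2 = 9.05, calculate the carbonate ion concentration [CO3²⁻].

[CO2*] = KH · pCO2 = 10^(−1.55) × 1020×10^-6 = 2.875×10^-5 mol/kg
α₀ = 1/(1 + K1/[H⁺] + K1K2/[H⁺]²) = 1/(1 + 10^+2.21 + 10^+1.30) = 0.005460
DIC = [CO2*]/α₀ = 2.875×10^-5 / 0.005460 = 5.265 mmol/kg
[CO3²⁻] = α₂·DIC; α₂ = 0.1090, so [CO3²⁻] = 0.1090 × 5.265 = 0.574 mmol/kg

[CO3²⁻] = 0.574 mmol/kg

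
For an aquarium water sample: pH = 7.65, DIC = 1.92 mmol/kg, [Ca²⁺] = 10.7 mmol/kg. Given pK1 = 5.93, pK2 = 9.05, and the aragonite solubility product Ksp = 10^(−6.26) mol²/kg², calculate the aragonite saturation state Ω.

α₂ = 1 / (1 + [H⁺]/K2 + [H⁺]²/(K1K2)) = 1 / (1 + 10^+1.40 + 10^-0.32)
   = 1 / (1 + 25.119 + 0.47863) = 1/26.597 = 0.03760
[CO3²⁻] = α₂ × DIC = 0.03760 × 1.92 = 0.07219 mmol/kg
Ksp = 10^(−6.26) = 5.495×10^-7
Ω = [Ca²⁺][CO3²⁻]/Ksp = (10.7×10^-3)(7.219×10^-5) / 5.495×10^-7 = 1.41

Ω = 1.41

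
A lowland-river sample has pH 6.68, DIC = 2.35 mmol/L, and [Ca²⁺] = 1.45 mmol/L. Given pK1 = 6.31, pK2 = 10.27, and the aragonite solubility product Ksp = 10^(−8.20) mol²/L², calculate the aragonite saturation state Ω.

Ω = 0.0973

α₂ = 1 / (1 + [H⁺]/K2 + [H⁺]²/(K1K2)) = 1 / (1 + 10^+3.59 + 10^+3.22)
   = 1 / (1 + 3890.5 + 1659.6) = 1/5551.0 = 0.0001801
[CO3²⁻] = α₂ × DIC = 0.0001801 × 2.35 = 0.0004233 mmol/L = 0.4233 μmol/L
Ksp = 10^(−8.20) = 6.310×10^-9
Ω = [Ca²⁺][CO3²⁻]/Ksp = (1.45×10^-3)(4.233×10^-7) / 6.310×10^-9 = 0.0973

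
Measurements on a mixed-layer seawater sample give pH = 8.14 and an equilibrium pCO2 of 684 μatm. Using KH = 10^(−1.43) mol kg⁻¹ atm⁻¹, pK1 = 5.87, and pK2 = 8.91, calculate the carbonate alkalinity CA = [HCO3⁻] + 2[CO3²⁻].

[CO2*] = KH · pCO2 = 10^(−1.43) × 684×10^-6 = 2.541×10^-5 mol/kg
α₀ = 1/(1 + K1/[H⁺] + K1K2/[H⁺]²) = 1/(1 + 10^+2.27 + 10^+1.50) = 0.004570
DIC = [CO2*]/α₀ = 2.541×10^-5 / 0.004570 = 5.561 mmol/kg
CA = (α₁ + 2α₂)·DIC = (0.8509 + 2×0.1445) × 5.561 = 6.34 mmol/kg

CA = 6.34 mmol/kg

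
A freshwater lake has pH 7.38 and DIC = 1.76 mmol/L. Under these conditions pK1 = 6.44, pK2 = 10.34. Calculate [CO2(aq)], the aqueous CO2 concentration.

α₀ = 1 / (1 + K1/[H⁺] + K1K2/[H⁺]²) = 1 / (1 + 10^+0.94 + 10^-2.02)
   = 1 / (1 + 8.7096 + 0.0095499) = 1/9.7192 = 0.1029
[CO2*] = α₀ × DIC = 0.1029 × 1.76 = 0.181 mmol/L

[CO2*] = 0.181 mmol/L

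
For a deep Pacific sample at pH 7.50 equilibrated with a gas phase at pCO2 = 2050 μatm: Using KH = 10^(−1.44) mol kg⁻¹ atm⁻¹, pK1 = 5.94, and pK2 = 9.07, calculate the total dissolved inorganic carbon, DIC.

[CO2*] = KH · pCO2 = 10^(−1.44) × 2050×10^-6 = 7.443×10^-5 mol/kg
α₀ = 1/(1 + K1/[H⁺] + K1K2/[H⁺]²) = 1/(1 + 10^+1.56 + 10^-0.01) = 0.02612
DIC = [CO2*]/α₀ = 7.443×10^-5 / 0.02612 = 2.85 mmol/kg

DIC = 2.85 mmol/kg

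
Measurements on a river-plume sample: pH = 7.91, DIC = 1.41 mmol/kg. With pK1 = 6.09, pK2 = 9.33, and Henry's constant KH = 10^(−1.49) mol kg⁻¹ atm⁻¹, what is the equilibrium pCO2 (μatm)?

pCO2 = 626 μatm

α₀ = 1 / (1 + K1/[H⁺] + K1K2/[H⁺]²) = 1 / (1 + 10^+1.82 + 10^+0.40)
   = 1 / (1 + 66.069 + 2.5119) = 1/69.581 = 0.01437
[CO2*] = α₀ × DIC = 0.01437 × 1.41 = 0.02026 mmol/kg
pCO2 = [CO2*]/KH = 2.026×10^-5 / 3.236×10^-2 = 626 μatm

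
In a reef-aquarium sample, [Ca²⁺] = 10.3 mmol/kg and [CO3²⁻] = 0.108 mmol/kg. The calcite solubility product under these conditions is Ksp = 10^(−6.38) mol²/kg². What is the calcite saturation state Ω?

Ω = 2.67

Ksp = 10^(−6.38) = 4.169×10^-7
Ω = [Ca²⁺][CO3²⁻]/Ksp = (10.3×10^-3)(0.108×10^-3) / 4.169×10^-7 = 2.67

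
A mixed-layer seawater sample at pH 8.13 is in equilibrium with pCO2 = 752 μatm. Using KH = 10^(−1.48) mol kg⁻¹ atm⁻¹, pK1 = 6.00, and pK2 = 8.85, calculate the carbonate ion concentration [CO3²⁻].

[CO2*] = KH · pCO2 = 10^(−1.48) × 752×10^-6 = 2.490×10^-5 mol/kg
α₀ = 1/(1 + K1/[H⁺] + K1K2/[H⁺]²) = 1/(1 + 10^+2.13 + 10^+1.41) = 0.006188
DIC = [CO2*]/α₀ = 2.490×10^-5 / 0.006188 = 4.024 mmol/kg
[CO3²⁻] = α₂·DIC; α₂ = 0.1591, so [CO3²⁻] = 0.1591 × 4.024 = 0.640 mmol/kg

[CO3²⁻] = 0.640 mmol/kg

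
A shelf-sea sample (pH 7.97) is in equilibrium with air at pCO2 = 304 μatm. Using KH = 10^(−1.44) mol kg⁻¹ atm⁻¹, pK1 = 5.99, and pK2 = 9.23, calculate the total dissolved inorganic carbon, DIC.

[CO2*] = KH · pCO2 = 10^(−1.44) × 304×10^-6 = 1.104×10^-5 mol/kg
α₀ = 1/(1 + K1/[H⁺] + K1K2/[H⁺]²) = 1/(1 + 10^+1.98 + 10^+0.72) = 0.009828
DIC = [CO2*]/α₀ = 1.104×10^-5 / 0.009828 = 1.12 mmol/kg

DIC = 1.12 mmol/kg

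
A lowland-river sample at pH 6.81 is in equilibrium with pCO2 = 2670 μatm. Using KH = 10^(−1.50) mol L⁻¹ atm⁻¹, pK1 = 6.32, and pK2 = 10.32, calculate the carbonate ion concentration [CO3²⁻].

[CO2*] = KH · pCO2 = 10^(−1.50) × 2670×10^-6 = 8.443×10^-5 mol/L
α₀ = 1/(1 + K1/[H⁺] + K1K2/[H⁺]²) = 1/(1 + 10^+0.49 + 10^-3.02) = 0.2444
DIC = [CO2*]/α₀ = 8.443×10^-5 / 0.2444 = 0.3454 mmol/L
[CO3²⁻] = α₂·DIC; α₂ = 0.0002334, so [CO3²⁻] = 0.0002334 × 0.3454 = 8.06×10^-5 mmol/L = 0.0806 μmol/L

[CO3²⁻] = 0.0806 μmol/L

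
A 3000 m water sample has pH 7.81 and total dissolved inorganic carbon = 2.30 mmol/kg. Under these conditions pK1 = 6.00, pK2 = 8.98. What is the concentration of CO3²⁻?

α₂ = 1 / (1 + [H⁺]/K2 + [H⁺]²/(K1K2)) = 1 / (1 + 10^+1.17 + 10^-0.64)
   = 1 / (1 + 14.791 + 0.22909) = 1/16.020 = 0.06242
[CO3²⁻] = α₂ × DIC = 0.06242 × 2.30 = 0.144 mmol/kg

[CO3²⁻] = 0.144 mmol/kg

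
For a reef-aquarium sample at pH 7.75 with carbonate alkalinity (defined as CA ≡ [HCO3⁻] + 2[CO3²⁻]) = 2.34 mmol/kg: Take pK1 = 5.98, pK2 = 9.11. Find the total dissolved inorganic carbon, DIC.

CA = [HCO3⁻] + 2[CO3²⁻] = (α₁ + 2α₂)·DIC
At pH 7.75: [H⁺]/K1 = 10^-1.77 = 0.016982, K2/[H⁺] = 10^-1.36 = 0.043652
α₁ = 1/(1 + 0.016982 + 0.043652) = 1/1.0606 = 0.9428; α₂ = α₁·K2/[H⁺] = 0.04116
α₁ + 2α₂ = 1.0251
DIC = CA / (α₁ + 2α₂) = 2.34 / 1.0251 = 2.28 mmol/kg

DIC = 2.28 mmol/kg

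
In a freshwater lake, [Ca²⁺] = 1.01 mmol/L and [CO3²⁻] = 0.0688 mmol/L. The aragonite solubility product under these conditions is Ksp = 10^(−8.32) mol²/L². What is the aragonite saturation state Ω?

Ksp = 10^(−8.32) = 4.786×10^-9
Ω = [Ca²⁺][CO3²⁻]/Ksp = (1.01×10^-3)(0.0688×10^-3) / 4.786×10^-9 = 14.5

Ω = 14.5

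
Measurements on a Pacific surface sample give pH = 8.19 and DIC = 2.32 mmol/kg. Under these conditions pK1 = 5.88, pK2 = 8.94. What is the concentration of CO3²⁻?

α₂ = 1 / (1 + [H⁺]/K2 + [H⁺]²/(K1K2)) = 1 / (1 + 10^+0.75 + 10^-1.56)
   = 1 / (1 + 5.6234 + 0.027542) = 1/6.6510 = 0.1504
[CO3²⁻] = α₂ × DIC = 0.1504 × 2.32 = 0.349 mmol/kg

[CO3²⁻] = 0.349 mmol/kg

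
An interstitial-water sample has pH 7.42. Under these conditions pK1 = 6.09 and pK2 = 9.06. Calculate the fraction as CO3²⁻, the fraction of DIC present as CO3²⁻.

α₂ = 1 / (1 + [H⁺]/K2 + [H⁺]²/(K1K2)) = 1 / (1 + 10^+1.64 + 10^+0.31)
   = 1 / (1 + 43.652 + 2.0417) = 1/46.693 = 0.02142

α₂ = 0.0214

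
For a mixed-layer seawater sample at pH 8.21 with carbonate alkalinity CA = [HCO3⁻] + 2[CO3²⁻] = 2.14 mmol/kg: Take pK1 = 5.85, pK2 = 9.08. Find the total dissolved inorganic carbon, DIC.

DIC = 1.92 mmol/kg

CA = [HCO3⁻] + 2[CO3²⁻] = (α₁ + 2α₂)·DIC
At pH 8.21: [H⁺]/K1 = 10^-2.36 = 0.0043652, K2/[H⁺] = 10^-0.87 = 0.13490
α₁ = 1/(1 + 0.0043652 + 0.13490) = 1/1.1393 = 0.8778; α₂ = α₁·K2/[H⁺] = 0.1184
α₁ + 2α₂ = 1.1146
DIC = CA / (α₁ + 2α₂) = 2.14 / 1.1146 = 1.92 mmol/kg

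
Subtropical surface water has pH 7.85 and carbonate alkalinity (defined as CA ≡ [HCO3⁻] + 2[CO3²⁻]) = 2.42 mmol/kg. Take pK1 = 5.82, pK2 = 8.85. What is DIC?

CA = [HCO3⁻] + 2[CO3²⁻] = (α₁ + 2α₂)·DIC
At pH 7.85: [H⁺]/K1 = 10^-2.03 = 0.0093325, K2/[H⁺] = 10^-1.00 = 0.10000
α₁ = 1/(1 + 0.0093325 + 0.10000) = 1/1.1093 = 0.9014; α₂ = α₁·K2/[H⁺] = 0.09014
α₁ + 2α₂ = 1.0817
DIC = CA / (α₁ + 2α₂) = 2.42 / 1.0817 = 2.24 mmol/kg

DIC = 2.24 mmol/kg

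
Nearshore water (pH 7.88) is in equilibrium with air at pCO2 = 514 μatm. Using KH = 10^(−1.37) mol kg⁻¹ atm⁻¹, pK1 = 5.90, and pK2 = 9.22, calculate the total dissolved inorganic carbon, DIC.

DIC = 2.21 mmol/kg

[CO2*] = KH · pCO2 = 10^(−1.37) × 514×10^-6 = 2.193×10^-5 mol/kg
α₀ = 1/(1 + K1/[H⁺] + K1K2/[H⁺]²) = 1/(1 + 10^+1.98 + 10^+0.64) = 0.009914
DIC = [CO2*]/α₀ = 2.193×10^-5 / 0.009914 = 2.21 mmol/kg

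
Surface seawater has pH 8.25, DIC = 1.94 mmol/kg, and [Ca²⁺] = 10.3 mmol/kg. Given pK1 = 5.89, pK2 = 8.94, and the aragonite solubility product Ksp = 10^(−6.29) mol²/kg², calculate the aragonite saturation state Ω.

α₂ = 1 / (1 + [H⁺]/K2 + [H⁺]²/(K1K2)) = 1 / (1 + 10^+0.69 + 10^-1.67)
   = 1 / (1 + 4.8978 + 0.021380) = 1/5.9192 = 0.1689
[CO3²⁻] = α₂ × DIC = 0.1689 × 1.94 = 0.3277 mmol/kg
Ksp = 10^(−6.29) = 5.129×10^-7
Ω = [Ca²⁺][CO3²⁻]/Ksp = (10.3×10^-3)(3.277×10^-4) / 5.129×10^-7 = 6.58

Ω = 6.58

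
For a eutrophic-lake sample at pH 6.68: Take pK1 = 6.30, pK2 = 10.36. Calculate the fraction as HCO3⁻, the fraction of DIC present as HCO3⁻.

α₁ = 1 / (1 + [H⁺]/K1 + K2/[H⁺]) = 1 / (1 + 10^-0.38 + 10^-3.68)
   = 1 / (1 + 0.41687 + 0.00020893) = 1/1.4171 = 0.7057

α₁ = 0.706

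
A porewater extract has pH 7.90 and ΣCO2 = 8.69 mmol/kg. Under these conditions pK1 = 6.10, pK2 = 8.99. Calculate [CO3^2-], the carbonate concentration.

α₂ = 1 / (1 + [H⁺]/K2 + [H⁺]²/(K1K2)) = 1 / (1 + 10^+1.09 + 10^-0.71)
   = 1 / (1 + 12.303 + 0.19498) = 1/13.498 = 0.07409
[CO3²⁻] = α₂ × DIC = 0.07409 × 8.69 = 0.644 mmol/kg

[CO3²⁻] = 0.644 mmol/kg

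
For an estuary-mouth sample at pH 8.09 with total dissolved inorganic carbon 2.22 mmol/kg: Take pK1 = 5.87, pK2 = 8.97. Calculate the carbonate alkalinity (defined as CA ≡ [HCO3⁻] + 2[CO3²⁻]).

CA = 2.47 mmol/kg

CA = [HCO3⁻] + 2[CO3²⁻] = (α₁ + 2α₂)·DIC
At pH 8.09: [H⁺]/K1 = 10^-2.22 = 0.0060256, K2/[H⁺] = 10^-0.88 = 0.13183
α₁ = 1/(1 + 0.0060256 + 0.13183) = 1/1.1379 = 0.8788; α₂ = α₁·K2/[H⁺] = 0.1159
α₁ + 2α₂ = 1.1106
CA = 1.1106 × 2.22 = 2.47 mmol/kg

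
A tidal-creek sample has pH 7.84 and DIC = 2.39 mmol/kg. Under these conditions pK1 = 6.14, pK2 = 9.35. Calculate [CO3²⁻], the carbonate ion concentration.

[CO3²⁻] = 0.0703 mmol/kg

α₂ = 1 / (1 + [H⁺]/K2 + [H⁺]²/(K1K2)) = 1 / (1 + 10^+1.51 + 10^-0.19)
   = 1 / (1 + 32.359 + 0.64565) = 1/34.005 = 0.02941
[CO3²⁻] = α₂ × DIC = 0.02941 × 2.39 = 0.0703 mmol/kg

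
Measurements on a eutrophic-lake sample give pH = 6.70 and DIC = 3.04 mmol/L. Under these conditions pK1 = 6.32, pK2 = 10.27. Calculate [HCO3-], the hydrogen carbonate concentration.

α₁ = 1 / (1 + [H⁺]/K1 + K2/[H⁺]) = 1 / (1 + 10^-0.38 + 10^-3.57)
   = 1 / (1 + 0.41687 + 0.00026915) = 1/1.4171 = 0.7056
[HCO3⁻] = α₁ × DIC = 0.7056 × 3.04 = 2.15 mmol/L

[HCO3⁻] = 2.15 mmol/L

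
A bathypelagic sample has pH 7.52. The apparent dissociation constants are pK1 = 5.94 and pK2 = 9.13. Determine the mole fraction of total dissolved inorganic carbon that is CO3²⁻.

α₂ = 0.0234

α₂ = 1 / (1 + [H⁺]/K2 + [H⁺]²/(K1K2)) = 1 / (1 + 10^+1.61 + 10^+0.03)
   = 1 / (1 + 40.738 + 1.0715) = 1/42.810 = 0.02336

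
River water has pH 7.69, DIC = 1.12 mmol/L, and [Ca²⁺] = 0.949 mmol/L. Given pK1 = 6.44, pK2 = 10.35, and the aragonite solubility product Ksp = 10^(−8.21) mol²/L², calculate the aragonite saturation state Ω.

α₂ = 1 / (1 + [H⁺]/K2 + [H⁺]²/(K1K2)) = 1 / (1 + 10^+2.66 + 10^+1.41)
   = 1 / (1 + 457.09 + 25.704) = 1/483.79 = 0.002067
[CO3²⁻] = α₂ × DIC = 0.002067 × 1.12 = 0.002315 mmol/L = 2.315 μmol/L
Ksp = 10^(−8.21) = 6.166×10^-9
Ω = [Ca²⁺][CO3²⁻]/Ksp = (0.949×10^-3)(2.315×10^-6) / 6.166×10^-9 = 0.356

Ω = 0.356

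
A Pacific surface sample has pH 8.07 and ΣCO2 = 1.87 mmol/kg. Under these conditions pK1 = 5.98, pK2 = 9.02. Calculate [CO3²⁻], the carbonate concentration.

[CO3²⁻] = 0.187 mmol/kg

α₂ = 1 / (1 + [H⁺]/K2 + [H⁺]²/(K1K2)) = 1 / (1 + 10^+0.95 + 10^-1.14)
   = 1 / (1 + 8.9125 + 0.072444) = 1/9.9850 = 0.1002
[CO3²⁻] = α₂ × DIC = 0.1002 × 1.87 = 0.187 mmol/kg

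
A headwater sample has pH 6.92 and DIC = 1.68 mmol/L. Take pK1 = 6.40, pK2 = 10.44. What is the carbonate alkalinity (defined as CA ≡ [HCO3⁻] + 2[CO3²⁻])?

CA = [HCO3⁻] + 2[CO3²⁻] = (α₁ + 2α₂)·DIC
At pH 6.92: [H⁺]/K1 = 10^-0.52 = 0.30200, K2/[H⁺] = 10^-3.52 = 0.00030200
α₁ = 1/(1 + 0.30200 + 0.00030200) = 1/1.3023 = 0.7679; α₂ = α₁·K2/[H⁺] = 0.0002319
α₁ + 2α₂ = 0.7683
CA = 0.7683 × 1.68 = 1.29 mmol/L

CA = 1.29 mmol/L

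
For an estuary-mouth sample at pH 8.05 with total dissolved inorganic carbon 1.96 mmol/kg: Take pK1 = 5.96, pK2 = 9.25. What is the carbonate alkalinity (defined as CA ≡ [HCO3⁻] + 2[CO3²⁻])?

CA = 2.06 mmol/kg

CA = [HCO3⁻] + 2[CO3²⁻] = (α₁ + 2α₂)·DIC
At pH 8.05: [H⁺]/K1 = 10^-2.09 = 0.0081283, K2/[H⁺] = 10^-1.20 = 0.063096
α₁ = 1/(1 + 0.0081283 + 0.063096) = 1/1.0712 = 0.9335; α₂ = α₁·K2/[H⁺] = 0.05890
α₁ + 2α₂ = 1.0513
CA = 1.0513 × 1.96 = 2.06 mmol/kg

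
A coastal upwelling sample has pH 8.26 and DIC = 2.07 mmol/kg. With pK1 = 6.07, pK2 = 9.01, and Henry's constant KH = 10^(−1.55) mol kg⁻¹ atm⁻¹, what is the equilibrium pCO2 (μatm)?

pCO2 = 400 μatm

α₀ = 1 / (1 + K1/[H⁺] + K1K2/[H⁺]²) = 1 / (1 + 10^+2.19 + 10^+1.44)
   = 1 / (1 + 154.88 + 27.542) = 1/183.42 = 0.005452
[CO2*] = α₀ × DIC = 0.005452 × 2.07 = 0.01129 mmol/kg = 11.29 μmol/kg
pCO2 = [CO2*]/KH = 1.129×10^-5 / 2.818×10^-2 = 400 μatm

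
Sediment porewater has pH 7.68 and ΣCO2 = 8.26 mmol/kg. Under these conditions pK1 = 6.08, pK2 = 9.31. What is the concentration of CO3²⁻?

[CO3²⁻] = 0.185 mmol/kg

α₂ = 1 / (1 + [H⁺]/K2 + [H⁺]²/(K1K2)) = 1 / (1 + 10^+1.63 + 10^+0.03)
   = 1 / (1 + 42.658 + 1.0715) = 1/44.729 = 0.02236
[CO3²⁻] = α₂ × DIC = 0.02236 × 8.26 = 0.185 mmol/kg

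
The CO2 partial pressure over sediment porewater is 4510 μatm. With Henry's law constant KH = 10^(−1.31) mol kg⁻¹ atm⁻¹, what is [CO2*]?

KH = 10^(−1.31) = 4.898×10^-2 mol kg⁻¹ atm⁻¹
[CO2*] = KH · pCO2 = 4.898×10^-2 × 4510×10^-6 atm = 2.21×10^-4 mol/kg

[CO2*] = 221 μmol/kg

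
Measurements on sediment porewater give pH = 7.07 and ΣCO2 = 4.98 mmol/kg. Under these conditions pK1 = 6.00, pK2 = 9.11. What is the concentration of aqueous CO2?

α₀ = 1 / (1 + K1/[H⁺] + K1K2/[H⁺]²) = 1 / (1 + 10^+1.07 + 10^-0.97)
   = 1 / (1 + 11.749 + 0.10715) = 1/12.856 = 0.07778
[CO2*] = α₀ × DIC = 0.07778 × 4.98 = 0.387 mmol/kg

[CO2*] = 0.387 mmol/kg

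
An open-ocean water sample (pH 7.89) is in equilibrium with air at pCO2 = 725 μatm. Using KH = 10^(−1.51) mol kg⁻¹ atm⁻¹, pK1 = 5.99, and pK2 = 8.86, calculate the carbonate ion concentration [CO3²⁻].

[CO2*] = KH · pCO2 = 10^(−1.51) × 725×10^-6 = 2.240×10^-5 mol/kg
α₀ = 1/(1 + K1/[H⁺] + K1K2/[H⁺]²) = 1/(1 + 10^+1.90 + 10^+0.93) = 0.01124
DIC = [CO2*]/α₀ = 2.240×10^-5 / 0.01124 = 1.993 mmol/kg
[CO3²⁻] = α₂·DIC; α₂ = 0.09569, so [CO3²⁻] = 0.09569 × 1.993 = 0.191 mmol/kg

[CO3²⁻] = 0.191 mmol/kg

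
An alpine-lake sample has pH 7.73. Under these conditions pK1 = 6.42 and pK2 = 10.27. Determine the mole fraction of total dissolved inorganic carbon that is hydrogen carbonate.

α₁ = 0.951

α₁ = 1 / (1 + [H⁺]/K1 + K2/[H⁺]) = 1 / (1 + 10^-1.31 + 10^-2.54)
   = 1 / (1 + 0.048978 + 0.0028840) = 1/1.0519 = 0.9507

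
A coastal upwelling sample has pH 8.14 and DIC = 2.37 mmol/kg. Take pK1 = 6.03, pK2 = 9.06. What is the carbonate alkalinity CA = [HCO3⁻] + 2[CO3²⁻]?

CA = [HCO3⁻] + 2[CO3²⁻] = (α₁ + 2α₂)·DIC
At pH 8.14: [H⁺]/K1 = 10^-2.11 = 0.0077625, K2/[H⁺] = 10^-0.92 = 0.12023
α₁ = 1/(1 + 0.0077625 + 0.12023) = 1/1.1280 = 0.8865; α₂ = α₁·K2/[H⁺] = 0.1066
α₁ + 2α₂ = 1.0997
CA = 1.0997 × 2.37 = 2.61 mmol/kg

CA = 2.61 mmol/kg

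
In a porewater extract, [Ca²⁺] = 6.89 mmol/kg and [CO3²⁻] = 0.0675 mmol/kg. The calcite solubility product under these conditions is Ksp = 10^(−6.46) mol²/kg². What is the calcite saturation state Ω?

Ksp = 10^(−6.46) = 3.467×10^-7
Ω = [Ca²⁺][CO3²⁻]/Ksp = (6.89×10^-3)(0.0675×10^-3) / 3.467×10^-7 = 1.34

Ω = 1.34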